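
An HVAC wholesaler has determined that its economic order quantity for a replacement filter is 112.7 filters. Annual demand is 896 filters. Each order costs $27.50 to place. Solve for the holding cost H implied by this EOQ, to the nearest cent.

The basic EOQ model gives Q* = √(2DS/H); rearrange for the unknown.
From Q* = √(2DS/H): H = 2DS / Q*² = 2 × 896 × 27.5 / 112.7² = 3.8799.

H ≈ $3.88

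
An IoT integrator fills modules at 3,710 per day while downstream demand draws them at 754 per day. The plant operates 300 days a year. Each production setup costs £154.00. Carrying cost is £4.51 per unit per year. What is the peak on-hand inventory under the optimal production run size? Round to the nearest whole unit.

Annual demand D = 754 × 300 = 226,200.
Production build-up factor (1 − d/p) = 1 − 754/3,710 = 0.7968.
Q* = √(2DS / (H(1 − d/p))) = √(2 × 226,200 × 154 / (4.51 × 0.7968)).
= √(69,669,600 / 3.5934) ≈ 4403.197.
Maximum inventory = Q*(1 − d/p) = 4403.197 × 0.7968 ≈ 3508.316.

I_max ≈ 3,508 modules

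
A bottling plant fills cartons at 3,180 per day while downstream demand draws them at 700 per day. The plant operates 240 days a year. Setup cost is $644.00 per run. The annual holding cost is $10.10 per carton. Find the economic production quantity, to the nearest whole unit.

Annual demand D = 700 × 240 = 168,000.
Production build-up factor (1 − d/p) = 1 − 700/3,180 = 0.7799.
Q* = √(2DS / (H(1 − d/p))) = √(2 × 168,000 × 644 / (10.1 × 0.7799)).
= √(216,384,000 / 7.8767) ≈ 5241.307.

Q* ≈ 5,241 cartons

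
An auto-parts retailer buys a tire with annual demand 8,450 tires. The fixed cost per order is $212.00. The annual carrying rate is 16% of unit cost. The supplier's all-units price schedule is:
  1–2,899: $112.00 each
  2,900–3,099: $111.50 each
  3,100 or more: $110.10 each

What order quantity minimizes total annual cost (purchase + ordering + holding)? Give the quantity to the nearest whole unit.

Holding cost per unit per year at price C is H = 0.16·C.
Candidates are each tier's EOQ (if it falls in that tier) and each price-break quantity.
EOQ at $112.00 = 447.1 (feasible in tier 1): TC = 8,450×$112.00 + (8,450/447.1)×212 + (447.1/2)×0.16×$112.00 = $954,412.73.
EOQ at $111.50 = 448.1 < 2900, so use break Q=2900: TC = 8,450×$111.50 + (8,450/2900.0)×212 + (2900.0/2)×0.16×$111.50 = $968,660.72.
EOQ at $110.10 = 451.0 < 3100, so use break Q=3100: TC = 8,450×$110.10 + (8,450/3100.0)×212 + (3100.0/2)×0.16×$110.10 = $958,227.67.
Lowest total cost is $954,412.73 at Q = 447.1.

Q* ≈ 447 tires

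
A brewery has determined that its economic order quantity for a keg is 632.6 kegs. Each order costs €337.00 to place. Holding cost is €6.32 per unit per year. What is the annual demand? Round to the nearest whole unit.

D ≈ 3,752 kegs per year

Squaring Q* = √(2DS/H) gives Q*² = 2DS/H.
From Q* = √(2DS/H): D = Q*²H / (2S) = 632.6² × 6.32 / (2 × 337) = 3752.456.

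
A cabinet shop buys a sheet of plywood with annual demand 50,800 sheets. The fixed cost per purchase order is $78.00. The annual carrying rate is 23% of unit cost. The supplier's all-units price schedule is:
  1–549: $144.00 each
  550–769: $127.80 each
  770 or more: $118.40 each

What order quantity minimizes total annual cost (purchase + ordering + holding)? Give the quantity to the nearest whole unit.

Holding cost per unit per year at price C is H = 0.23·C.
For each price level, check whether its EOQ is feasible; otherwise the best quantity at that price is the breakpoint.
EOQ at $144.00 = 489.2 (feasible in tier 1): TC = 50,800×$144.00 + (50,800/489.2)×78 + (489.2/2)×0.23×$144.00 = $7,331,400.91.
EOQ at $127.80 = 519.2 < 550, so use break Q=550: TC = 50,800×$127.80 + (50,800/550.0)×78 + (550.0/2)×0.23×$127.80 = $6,507,527.71.
EOQ at $118.40 = 539.5 < 770, so use break Q=770: TC = 50,800×$118.40 + (50,800/770.0)×78 + (770.0/2)×0.23×$118.40 = $6,030,350.29.
Lowest total cost is $6,030,350.29 at Q = 770.0.

Q* ≈ 770 sheets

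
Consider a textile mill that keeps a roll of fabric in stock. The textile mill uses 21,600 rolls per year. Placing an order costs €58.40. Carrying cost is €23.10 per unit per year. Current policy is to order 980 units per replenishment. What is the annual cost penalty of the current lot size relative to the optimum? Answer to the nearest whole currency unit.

EOQ = √(2DS/H) = √(2 × 21,600 × 58.4 / 23.1) ≈ 330.48.
Cost at Q* = (D/Q*)S + (Q*/2)H = √(2DSH) ≈ €7,634.04.
Cost at Q = 980: (21,600/980)×58.4 + (980/2)×23.1 = €1,287.18 + €11,319.00 = €12,606.18.
Excess = €12,606.18 − €7,634.04 = €4,972.15.

Extra cost ≈ €4,972 per year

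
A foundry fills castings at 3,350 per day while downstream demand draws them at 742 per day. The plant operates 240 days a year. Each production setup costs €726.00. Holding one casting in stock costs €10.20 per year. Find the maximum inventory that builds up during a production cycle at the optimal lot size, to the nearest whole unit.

I_max ≈ 4,442 castings

Annual demand D = 742 × 240 = 178,080.
Production build-up factor (1 − d/p) = 1 − 742/3,350 = 0.7785.
Q* = √(2DS / (H(1 − d/p))) = √(2 × 178,080 × 726 / (10.2 × 0.7785)).
= √(258,572,160 / 7.9408) ≈ 5706.363.
Maximum inventory = Q*(1 − d/p) = 5706.363 × 0.7785 ≈ 4442.446.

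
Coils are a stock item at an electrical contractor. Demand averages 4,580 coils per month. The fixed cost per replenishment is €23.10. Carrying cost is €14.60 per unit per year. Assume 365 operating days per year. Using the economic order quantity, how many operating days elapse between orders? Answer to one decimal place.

Annual demand D = 4,580 × 12 = 54,960.
The optimal lot size = √(2DS/H) = √(2 × 54,960 × 23.1 / 14.6) ≈ 417.03.
Cycle time = Q*/D × 365 = 417.03 / 54,960 × 365 ≈ 2.770 days.

T ≈ 2.8 days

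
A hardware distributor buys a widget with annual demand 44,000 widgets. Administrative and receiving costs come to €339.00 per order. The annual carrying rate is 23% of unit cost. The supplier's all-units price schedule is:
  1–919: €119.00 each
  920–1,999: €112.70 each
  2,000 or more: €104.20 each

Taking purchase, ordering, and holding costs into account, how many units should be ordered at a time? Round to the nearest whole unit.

Holding cost per unit per year at price C is H = 0.23·C.
Candidates are each tier's EOQ (if it falls in that tier) and each price-break quantity.
Tier 1 (€119.00): EOQ = 1044.0 exceeds tier's upper bound 919, so this tier is dominated.
EOQ at €112.70 = 1072.8 (feasible in tier 2): TC = 44,000×€112.70 + (44,000/1072.8)×339 + (1072.8/2)×0.23×€112.70 = €4,986,607.83.
EOQ at €104.20 = 1115.7 < 2000, so use break Q=2000: TC = 44,000×€104.20 + (44,000/2000.0)×339 + (2000.0/2)×0.23×€104.20 = €4,616,224.00.
Lowest total cost is €4,616,224.00 at Q = 2000.0.

Q* ≈ 2,000 widgets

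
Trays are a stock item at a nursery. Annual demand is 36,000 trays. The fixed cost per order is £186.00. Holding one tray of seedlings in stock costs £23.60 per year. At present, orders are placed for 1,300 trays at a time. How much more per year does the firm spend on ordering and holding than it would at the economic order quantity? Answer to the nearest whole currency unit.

Extra cost ≈ £2,713 per year

EOQ = √(2DS/H) = √(2 × 36,000 × 186 / 23.6) ≈ 753.30.
Cost at Q* = (D/Q*)S + (Q*/2)H = √(2DSH) ≈ £17,777.83.
Cost at Q = 1,300: (36,000/1,300)×186 + (1,300/2)×23.6 = £5,150.77 + £15,340.00 = £20,490.77.
Excess = £20,490.77 − £17,777.83 = £2,712.94.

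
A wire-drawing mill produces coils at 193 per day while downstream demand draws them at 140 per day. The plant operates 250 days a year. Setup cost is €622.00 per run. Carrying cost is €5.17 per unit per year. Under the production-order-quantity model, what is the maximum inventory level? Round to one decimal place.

I_max ≈ 1,520.8 coils

Annual demand D = 140 × 250 = 35,000.
Production build-up factor (1 − d/p) = 1 − 140/193 = 0.2746.
Q* = √(2DS / (H(1 − d/p))) = √(2 × 35,000 × 622 / (5.17 × 0.2746)).
= √(43,540,000 / 1.4197) ≈ 5537.831.
Maximum inventory = Q*(1 − d/p) = 5537.831 × 0.2746 ≈ 1520.751.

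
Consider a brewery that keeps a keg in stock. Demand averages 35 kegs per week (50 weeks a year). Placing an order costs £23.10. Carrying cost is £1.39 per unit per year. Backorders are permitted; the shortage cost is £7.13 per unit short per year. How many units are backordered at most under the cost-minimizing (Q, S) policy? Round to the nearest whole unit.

Annual demand D = 35 × 50 = 1,750.
With planned backorders, Q* = √(2DS/H) · √((H+B)/B).
√(2DS/H) = √(2 × 1,750 × 23.1 / 1.39) = 241.175.
√((H+B)/B) = √((1.39+7.13)/7.13) = 1.0931.
Q* ≈ 263.638.
S* = Q* · H/(H+B) = 263.638 × 1.39/8.52 ≈ 43.011.

S* ≈ 43 kegs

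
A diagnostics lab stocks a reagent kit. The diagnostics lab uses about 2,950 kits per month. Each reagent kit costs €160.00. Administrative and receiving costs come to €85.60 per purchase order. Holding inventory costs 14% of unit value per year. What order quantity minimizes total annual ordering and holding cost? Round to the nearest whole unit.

Annual demand D = 2,950 × 12 = 35,400.
Holding cost H = 0.14 × €160.00 = €22.4000 per unit per year.
EOQ = √(2DS / H) = √(2 × 35,400 × 85.6 / 22.4).
= √(6,060,480 / 22.4) = √270,557.1429 ≈ 520.151.

Q* ≈ 520 kits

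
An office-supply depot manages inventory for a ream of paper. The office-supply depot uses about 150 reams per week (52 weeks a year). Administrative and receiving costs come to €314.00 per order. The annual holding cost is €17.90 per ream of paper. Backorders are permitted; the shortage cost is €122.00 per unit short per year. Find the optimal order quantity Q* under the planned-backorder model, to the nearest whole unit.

Annual demand D = 150 × 52 = 7,800.
With planned backorders, Q* = √(2DS/H) · √((H+B)/B).
√(2DS/H) = √(2 × 7,800 × 314 / 17.9) = 523.119.
√((H+B)/B) = √((17.9+122)/122) = 1.0709.
Q* ≈ 560.183.

Q* ≈ 560 reams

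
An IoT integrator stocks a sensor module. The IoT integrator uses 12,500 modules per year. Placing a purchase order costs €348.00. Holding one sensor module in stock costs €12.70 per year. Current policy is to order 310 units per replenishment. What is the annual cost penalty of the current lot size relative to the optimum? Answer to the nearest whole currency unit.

EOQ = √(2DS/H) = √(2 × 12,500 × 348 / 12.7) ≈ 827.67.
Cost at Q* = (D/Q*)S + (Q*/2)H = √(2DSH) ≈ €10,511.42.
Cost at Q = 310: (12,500/310)×348 + (310/2)×12.7 = €14,032.26 + €1,968.50 = €16,000.76.
Excess = €16,000.76 − €10,511.42 = €5,489.34.

Extra cost ≈ €5,489 per year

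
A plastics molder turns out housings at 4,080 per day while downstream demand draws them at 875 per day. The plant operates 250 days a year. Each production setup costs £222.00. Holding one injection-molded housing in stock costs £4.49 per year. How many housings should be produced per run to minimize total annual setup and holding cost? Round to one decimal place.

Q* ≈ 5,247.6 housings

Annual demand D = 875 × 250 = 218,750.
Production build-up factor (1 − d/p) = 1 − 875/4,080 = 0.7855.
Q* = √(2DS / (H(1 − d/p))) = √(2 × 218,750 × 222 / (4.49 × 0.7855)).
= √(97,125,000 / 3.5271) ≈ 5247.572.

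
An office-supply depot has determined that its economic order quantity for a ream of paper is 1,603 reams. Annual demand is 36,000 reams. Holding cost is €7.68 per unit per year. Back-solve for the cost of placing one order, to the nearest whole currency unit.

Invert the EOQ relation Q*² = 2DS/H.
From Q* = √(2DS/H): S = Q*²H / (2D) = 1,603² × 7.68 / (2 × 36,000) = 274.0916.

S ≈ €274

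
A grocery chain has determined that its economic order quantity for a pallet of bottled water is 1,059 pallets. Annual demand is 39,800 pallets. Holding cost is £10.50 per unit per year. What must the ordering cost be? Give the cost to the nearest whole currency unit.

Invert the EOQ relation Q*² = 2DS/H.
From Q* = √(2DS/H): S = Q*²H / (2D) = 1,059² × 10.5 / (2 × 39,800) = 147.9341.

S ≈ £148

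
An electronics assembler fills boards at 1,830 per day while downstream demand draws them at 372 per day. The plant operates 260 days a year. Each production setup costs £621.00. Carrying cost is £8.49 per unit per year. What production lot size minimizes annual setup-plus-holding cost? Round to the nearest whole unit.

Annual demand D = 372 × 260 = 96,720.
Production build-up factor (1 − d/p) = 1 − 372/1,830 = 0.7967.
Q* = √(2DS / (H(1 − d/p))) = √(2 × 96,720 × 621 / (8.49 × 0.7967)).
= √(120,126,240 / 6.7642) ≈ 4214.168.

Q* ≈ 4,214 boards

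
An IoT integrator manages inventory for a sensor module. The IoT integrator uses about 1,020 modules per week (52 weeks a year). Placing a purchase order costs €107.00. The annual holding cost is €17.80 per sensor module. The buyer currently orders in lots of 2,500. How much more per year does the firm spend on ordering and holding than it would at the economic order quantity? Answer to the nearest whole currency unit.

Extra cost ≈ €10,306 per year

Annual demand D = 1,020 × 52 = 53,040.
EOQ = √(2DS/H) = √(2 × 53,040 × 107 / 17.8) ≈ 798.54.
Cost at Q* = (D/Q*)S + (Q*/2)H = √(2DSH) ≈ €14,214.08.
Cost at Q = 2,500: (53,040/2,500)×107 + (2,500/2)×17.8 = €2,270.11 + €22,250.00 = €24,520.11.
Excess = €24,520.11 − €14,214.08 = €10,306.04.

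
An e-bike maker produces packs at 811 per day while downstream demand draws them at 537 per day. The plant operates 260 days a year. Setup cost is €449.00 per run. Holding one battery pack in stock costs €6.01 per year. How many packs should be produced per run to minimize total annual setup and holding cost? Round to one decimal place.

Q* ≈ 7,858.0 packs

Annual demand D = 537 × 260 = 139,620.
Production build-up factor (1 − d/p) = 1 − 537/811 = 0.3379.
Q* = √(2DS / (H(1 − d/p))) = √(2 × 139,620 × 449 / (6.01 × 0.3379)).
= √(125,378,760 / 2.0305) ≈ 7857.961.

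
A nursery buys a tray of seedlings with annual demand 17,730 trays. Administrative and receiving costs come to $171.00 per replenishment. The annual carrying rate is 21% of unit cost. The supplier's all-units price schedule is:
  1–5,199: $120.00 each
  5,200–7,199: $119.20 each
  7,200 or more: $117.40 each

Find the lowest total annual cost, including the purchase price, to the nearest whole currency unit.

TC* ≈ $2,139,961

Holding cost per unit per year at price C is H = 0.21·C.
Candidates are each tier's EOQ (if it falls in that tier) and each price-break quantity.
EOQ at $120.00 = 490.5 (feasible in tier 1): TC = 17,730×$120.00 + (17,730/490.5)×171 + (490.5/2)×0.21×$120.00 = $2,139,961.40.
EOQ at $119.20 = 492.2 < 5200, so use break Q=5200: TC = 17,730×$119.20 + (17,730/5200.0)×171 + (5200.0/2)×0.21×$119.20 = $2,179,082.24.
EOQ at $117.40 = 495.9 < 7200, so use break Q=7200: TC = 17,730×$117.40 + (17,730/7200.0)×171 + (7200.0/2)×0.21×$117.40 = $2,170,677.49.
Lowest total cost among the candidates is at Q = 490.5.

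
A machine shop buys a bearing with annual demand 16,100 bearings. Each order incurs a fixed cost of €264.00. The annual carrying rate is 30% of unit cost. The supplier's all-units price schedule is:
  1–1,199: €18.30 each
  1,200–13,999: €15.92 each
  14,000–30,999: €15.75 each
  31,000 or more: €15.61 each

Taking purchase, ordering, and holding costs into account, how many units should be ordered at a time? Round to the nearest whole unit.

Q* ≈ 1,334 bearings

Holding cost per unit per year at price C is H = 0.30·C.
Candidates are each tier's EOQ (if it falls in that tier) and each price-break quantity.
Tier 1 (€18.30): EOQ = 1244.4 exceeds tier's upper bound 1199, so this tier is dominated.
EOQ at €15.92 = 1334.1 (feasible in tier 2): TC = 16,100×€15.92 + (16,100/1334.1)×264 + (1334.1/2)×0.30×€15.92 = €262,683.80.
EOQ at €15.75 = 1341.3 < 14000, so use break Q=14000: TC = 16,100×€15.75 + (16,100/14000.0)×264 + (14000.0/2)×0.30×€15.75 = €286,953.60.
EOQ at €15.61 = 1347.3 < 31000, so use break Q=31000: TC = 16,100×€15.61 + (16,100/31000.0)×264 + (31000.0/2)×0.30×€15.61 = €324,044.61.
Lowest total cost is €262,683.80 at Q = 1334.1.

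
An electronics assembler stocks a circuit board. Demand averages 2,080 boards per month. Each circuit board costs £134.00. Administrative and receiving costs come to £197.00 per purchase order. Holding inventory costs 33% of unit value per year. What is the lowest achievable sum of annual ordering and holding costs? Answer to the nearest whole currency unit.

Annual demand D = 2,080 × 12 = 24,960.
Holding cost H = 0.33 × £134.00 = £44.2200 per unit per year.
Q* = √(2DS/H) = √(2 × 24,960 × 197 / 44.22) ≈ 471.59.
At the optimum the two cost components are equal, so total cost = 2·(Q*/2)H = Q*·H.
Minimum total = √(2DSH) = √(2 × 24,960 × 197 × 44.22) ≈ 20853.539.

TC* ≈ £20,854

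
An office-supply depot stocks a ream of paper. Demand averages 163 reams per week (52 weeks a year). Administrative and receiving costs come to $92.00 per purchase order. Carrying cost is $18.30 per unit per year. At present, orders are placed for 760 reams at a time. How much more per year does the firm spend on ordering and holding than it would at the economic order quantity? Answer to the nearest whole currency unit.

Extra cost ≈ $2,638 per year

Annual demand D = 163 × 52 = 8,476.
EOQ = √(2DS/H) = √(2 × 8,476 × 92 / 18.3) ≈ 291.93.
Cost at Q* = (D/Q*)S + (Q*/2)H = √(2DSH) ≈ $5,342.32.
Cost at Q = 760: (8,476/760)×92 + (760/2)×18.3 = $1,026.04 + $6,954.00 = $7,980.04.
Excess = $7,980.04 − $5,342.32 = $2,637.72.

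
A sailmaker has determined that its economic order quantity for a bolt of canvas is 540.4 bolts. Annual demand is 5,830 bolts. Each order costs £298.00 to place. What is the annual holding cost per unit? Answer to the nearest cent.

Squaring Q* = √(2DS/H) gives Q*² = 2DS/H.
From Q* = √(2DS/H): H = 2DS / Q*² = 2 × 5,830 × 298 / 540.4² = 11.8983.

H ≈ £11.90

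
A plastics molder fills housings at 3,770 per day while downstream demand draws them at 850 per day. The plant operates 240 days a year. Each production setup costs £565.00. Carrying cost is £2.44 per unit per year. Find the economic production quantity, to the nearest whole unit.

Q* ≈ 11,044 housings

Annual demand D = 850 × 240 = 204,000.
Production build-up factor (1 − d/p) = 1 − 850/3,770 = 0.7745.
Q* = √(2DS / (H(1 − d/p))) = √(2 × 204,000 × 565 / (2.44 × 0.7745)).
= √(230,520,000 / 1.8899) ≈ 11044.311.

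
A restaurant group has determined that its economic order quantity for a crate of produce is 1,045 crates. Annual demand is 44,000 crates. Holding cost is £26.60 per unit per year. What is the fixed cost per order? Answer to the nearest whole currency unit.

S ≈ £330

Squaring Q* = √(2DS/H) gives Q*² = 2DS/H.
From Q* = √(2DS/H): S = Q*²H / (2D) = 1,045² × 26.6 / (2 × 44,000) = 330.0894.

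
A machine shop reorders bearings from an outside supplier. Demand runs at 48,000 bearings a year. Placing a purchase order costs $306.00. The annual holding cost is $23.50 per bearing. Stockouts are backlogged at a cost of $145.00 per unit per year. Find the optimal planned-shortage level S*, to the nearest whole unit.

S* ≈ 168 bearings

With planned backorders, Q* = √(2DS/H) · √((H+B)/B).
√(2DS/H) = √(2 × 48,000 × 306 / 23.5) = 1118.053.
√((H+B)/B) = √((23.5+145)/145) = 1.0780.
Q* ≈ 1205.253.
S* = Q* · H/(H+B) = 1205.253 × 23.5/168.5 ≈ 168.092.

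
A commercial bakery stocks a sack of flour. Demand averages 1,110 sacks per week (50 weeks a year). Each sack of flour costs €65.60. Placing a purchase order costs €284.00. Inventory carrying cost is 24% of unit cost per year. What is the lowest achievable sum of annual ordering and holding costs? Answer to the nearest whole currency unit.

Annual demand D = 1,110 × 50 = 55,500.
Holding cost H = 0.24 × €65.60 = €15.7440 per unit per year.
The optimal lot size = √(2DS/H) = √(2 × 55,500 × 284 / 15.744) ≈ 1415.02.
At the optimum the two cost components are equal, so total cost = 2·(Q*/2)H = Q*·H.
Minimum total = √(2DSH) = √(2 × 55,500 × 284 × 15.744) ≈ 22278.103.

TC* ≈ €22,278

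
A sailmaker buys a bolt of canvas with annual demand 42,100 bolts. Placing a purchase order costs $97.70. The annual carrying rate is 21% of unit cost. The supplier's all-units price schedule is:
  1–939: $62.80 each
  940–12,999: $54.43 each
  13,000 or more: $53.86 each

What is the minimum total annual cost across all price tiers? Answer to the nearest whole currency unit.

TC* ≈ $2,301,251

Holding cost per unit per year at price C is H = 0.21·C.
Evaluate total cost at each tier's feasible EOQ or, if the EOQ is below the tier, at the tier's minimum quantity.
EOQ at $62.80 = 789.8 (feasible in tier 1): TC = 42,100×$62.80 + (42,100/789.8)×97.7 + (789.8/2)×0.21×$62.80 = $2,654,295.80.
EOQ at $54.43 = 848.3 < 940, so use break Q=940: TC = 42,100×$54.43 + (42,100/940.0)×97.7 + (940.0/2)×0.21×$54.43 = $2,301,250.95.
EOQ at $53.86 = 852.8 < 13000, so use break Q=13000: TC = 42,100×$53.86 + (42,100/13000.0)×97.7 + (13000.0/2)×0.21×$53.86 = $2,341,341.30.
Lowest total cost among the candidates is at Q = 940.0.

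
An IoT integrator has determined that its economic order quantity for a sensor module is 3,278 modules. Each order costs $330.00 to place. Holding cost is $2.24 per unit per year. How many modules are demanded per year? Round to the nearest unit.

D ≈ 36,469 modules per year

Squaring Q* = √(2DS/H) gives Q*² = 2DS/H.
From Q* = √(2DS/H): D = Q*²H / (2S) = 3,278² × 2.24 / (2 × 330) = 36468.843.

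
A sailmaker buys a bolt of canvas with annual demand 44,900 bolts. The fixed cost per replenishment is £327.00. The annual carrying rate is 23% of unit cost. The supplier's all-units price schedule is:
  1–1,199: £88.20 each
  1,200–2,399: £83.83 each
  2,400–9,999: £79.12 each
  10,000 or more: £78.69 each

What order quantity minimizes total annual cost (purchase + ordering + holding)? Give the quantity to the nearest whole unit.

Holding cost per unit per year at price C is H = 0.23·C.
Candidates are each tier's EOQ (if it falls in that tier) and each price-break quantity.
Tier 1 (£88.20): EOQ = 1203.1 exceeds tier's upper bound 1199, so this tier is dominated.
EOQ at £83.83 = 1234.1 (feasible in tier 2): TC = 44,900×£83.83 + (44,900/1234.1)×327 + (1234.1/2)×0.23×£83.83 = £3,787,761.45.
EOQ at £79.12 = 1270.3 < 2400, so use break Q=2400: TC = 44,900×£79.12 + (44,900/2400.0)×327 + (2400.0/2)×0.23×£79.12 = £3,580,442.75.
EOQ at £78.69 = 1273.8 < 10000, so use break Q=10000: TC = 44,900×£78.69 + (44,900/10000.0)×327 + (10000.0/2)×0.23×£78.69 = £3,625,142.73.
Lowest total cost is £3,580,442.75 at Q = 2400.0.

Q* ≈ 2,400 bolts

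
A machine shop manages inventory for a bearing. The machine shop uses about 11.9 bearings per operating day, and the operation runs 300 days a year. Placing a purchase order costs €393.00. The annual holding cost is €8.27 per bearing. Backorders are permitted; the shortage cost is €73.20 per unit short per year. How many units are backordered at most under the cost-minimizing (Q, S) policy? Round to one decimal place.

S* ≈ 62.4 bearings

Annual demand D = 11.9 × 300 = 3,570.
With planned backorders, Q* = √(2DS/H) · √((H+B)/B).
√(2DS/H) = √(2 × 3,570 × 393 / 8.27) = 582.496.
√((H+B)/B) = √((8.27+73.2)/73.2) = 1.0550.
Q* ≈ 614.520.
S* = Q* · H/(H+B) = 614.520 × 8.27/81.47 ≈ 62.380.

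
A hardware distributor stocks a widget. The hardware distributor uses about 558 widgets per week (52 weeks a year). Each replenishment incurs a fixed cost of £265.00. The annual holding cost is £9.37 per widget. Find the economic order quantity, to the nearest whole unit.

Q* ≈ 1,281 widgets

Annual demand D = 558 × 52 = 29,016.
EOQ = √(2DS / H) = √(2 × 29,016 × 265 / 9.37).
= √(15,378,480 / 9.37) = √1,641,246.5315 ≈ 1281.111.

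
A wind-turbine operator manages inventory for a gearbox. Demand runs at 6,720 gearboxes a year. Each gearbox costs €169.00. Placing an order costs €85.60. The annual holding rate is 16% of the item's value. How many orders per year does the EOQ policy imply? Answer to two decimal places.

N ≈ 32.58 orders per year

Holding cost H = 0.16 × €169.00 = €27.0400 per unit per year.
Q* = √(2DS/H) = √(2 × 6,720 × 85.6 / 27.04) ≈ 206.27.
Orders per year = D / Q* = 6,720 / 206.27 ≈ 32.579.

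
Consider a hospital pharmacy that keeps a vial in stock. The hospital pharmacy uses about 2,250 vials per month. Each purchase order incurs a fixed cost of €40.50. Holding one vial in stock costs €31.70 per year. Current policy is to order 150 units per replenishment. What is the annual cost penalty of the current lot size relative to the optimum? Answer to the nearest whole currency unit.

Annual demand D = 2,250 × 12 = 27,000.
EOQ = √(2DS/H) = √(2 × 27,000 × 40.5 / 31.7) ≈ 262.66.
Cost at Q* = (D/Q*)S + (Q*/2)H = √(2DSH) ≈ €8,326.34.
Cost at Q = 150: (27,000/150)×40.5 + (150/2)×31.7 = €7,290.00 + €2,377.50 = €9,667.50.
Excess = €9,667.50 − €8,326.34 = €1,341.16.

Extra cost ≈ €1,341 per year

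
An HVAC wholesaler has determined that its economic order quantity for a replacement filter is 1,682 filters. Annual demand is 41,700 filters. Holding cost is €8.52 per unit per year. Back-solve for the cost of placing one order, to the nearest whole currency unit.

The basic EOQ model gives Q* = √(2DS/H); rearrange for the unknown.
From Q* = √(2DS/H): S = Q*²H / (2D) = 1,682² × 8.52 / (2 × 41,700) = 289.0184.

S ≈ €289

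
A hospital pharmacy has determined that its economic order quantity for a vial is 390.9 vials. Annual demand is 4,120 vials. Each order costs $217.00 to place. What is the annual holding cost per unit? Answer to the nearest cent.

H ≈ $11.70

Squaring Q* = √(2DS/H) gives Q*² = 2DS/H.
From Q* = √(2DS/H): H = 2DS / Q*² = 2 × 4,120 × 217 / 390.9² = 11.7019.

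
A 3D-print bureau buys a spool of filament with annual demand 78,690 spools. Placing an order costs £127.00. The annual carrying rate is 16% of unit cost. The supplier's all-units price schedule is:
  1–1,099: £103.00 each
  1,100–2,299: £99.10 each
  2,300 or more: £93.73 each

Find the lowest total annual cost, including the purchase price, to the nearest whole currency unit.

Holding cost per unit per year at price C is H = 0.16·C.
Evaluate total cost at each tier's feasible EOQ or, if the EOQ is below the tier, at the tier's minimum quantity.
Tier 1 (£103.00): EOQ = 1101.3 exceeds tier's upper bound 1099, so this tier is dominated.
EOQ at £99.10 = 1122.7 (feasible in tier 2): TC = 78,690×£99.10 + (78,690/1122.7)×127 + (1122.7/2)×0.16×£99.10 = £7,815,981.19.
EOQ at £93.73 = 1154.5 < 2300, so use break Q=2300: TC = 78,690×£93.73 + (78,690/2300.0)×127 + (2300.0/2)×0.16×£93.73 = £7,397,205.08.
Lowest total cost among the candidates is at Q = 2300.0.

TC* ≈ £7,397,205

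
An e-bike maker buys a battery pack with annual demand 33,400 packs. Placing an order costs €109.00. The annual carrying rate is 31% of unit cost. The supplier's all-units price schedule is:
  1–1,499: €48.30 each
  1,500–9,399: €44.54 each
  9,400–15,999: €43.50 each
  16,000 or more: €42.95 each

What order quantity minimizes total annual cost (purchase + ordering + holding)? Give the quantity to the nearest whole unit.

Holding cost per unit per year at price C is H = 0.31·C.
Evaluate total cost at each tier's feasible EOQ or, if the EOQ is below the tier, at the tier's minimum quantity.
EOQ at €48.30 = 697.3 (feasible in tier 1): TC = 33,400×€48.30 + (33,400/697.3)×109 + (697.3/2)×0.31×€48.30 = €1,623,661.33.
EOQ at €44.54 = 726.2 < 1500, so use break Q=1500: TC = 33,400×€44.54 + (33,400/1500.0)×109 + (1500.0/2)×0.31×€44.54 = €1,500,418.62.
EOQ at €43.50 = 734.8 < 9400, so use break Q=9400: TC = 33,400×€43.50 + (33,400/9400.0)×109 + (9400.0/2)×0.31×€43.50 = €1,516,666.80.
EOQ at €42.95 = 739.5 < 16000, so use break Q=16000: TC = 33,400×€42.95 + (33,400/16000.0)×109 + (16000.0/2)×0.31×€42.95 = €1,541,273.54.
Lowest total cost is €1,500,418.62 at Q = 1500.0.

Q* ≈ 1,500 packs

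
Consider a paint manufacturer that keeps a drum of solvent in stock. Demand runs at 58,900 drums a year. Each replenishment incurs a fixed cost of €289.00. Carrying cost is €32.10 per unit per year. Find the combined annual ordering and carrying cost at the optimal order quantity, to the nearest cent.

TC* ≈ €33,057.81

Q* = √(2DS/H) = √(2 × 58,900 × 289 / 32.1) ≈ 1029.84.
At Q*, ordering cost (D/Q*)S equals holding cost (Q*/2)H, each = √(DSH/2).
Minimum total = √(2DSH) = √(2 × 58,900 × 289 × 32.1) ≈ 33057.810.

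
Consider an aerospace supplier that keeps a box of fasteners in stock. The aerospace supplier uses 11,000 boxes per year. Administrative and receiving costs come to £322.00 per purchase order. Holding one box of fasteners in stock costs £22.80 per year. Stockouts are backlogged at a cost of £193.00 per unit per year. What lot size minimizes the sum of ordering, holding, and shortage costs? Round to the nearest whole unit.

With planned backorders, Q* = √(2DS/H) · √((H+B)/B).
√(2DS/H) = √(2 × 11,000 × 322 / 22.8) = 557.406.
√((H+B)/B) = √((22.8+193)/193) = 1.0574.
Q* ≈ 589.412.

Q* ≈ 589 boxes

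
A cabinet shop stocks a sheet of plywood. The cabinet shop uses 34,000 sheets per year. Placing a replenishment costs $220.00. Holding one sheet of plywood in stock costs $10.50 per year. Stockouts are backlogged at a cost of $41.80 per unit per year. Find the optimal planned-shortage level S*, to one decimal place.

S* ≈ 268.1 sheets

With planned backorders, Q* = √(2DS/H) · √((H+B)/B).
√(2DS/H) = √(2 × 34,000 × 220 / 10.5) = 1193.634.
√((H+B)/B) = √((10.5+41.8)/41.8) = 1.1186.
Q* ≈ 1335.162.
S* = Q* · H/(H+B) = 1335.162 × 10.5/52.3 ≈ 268.053.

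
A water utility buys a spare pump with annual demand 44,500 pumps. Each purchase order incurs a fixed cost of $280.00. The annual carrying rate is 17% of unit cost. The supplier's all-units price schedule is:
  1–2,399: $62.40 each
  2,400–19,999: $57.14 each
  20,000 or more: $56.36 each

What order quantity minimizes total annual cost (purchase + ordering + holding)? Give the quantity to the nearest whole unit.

Holding cost per unit per year at price C is H = 0.17·C.
Evaluate total cost at each tier's feasible EOQ or, if the EOQ is below the tier, at the tier's minimum quantity.
EOQ at $62.40 = 1532.7 (feasible in tier 1): TC = 44,500×$62.40 + (44,500/1532.7)×280 + (1532.7/2)×0.17×$62.40 = $2,793,058.89.
EOQ at $57.14 = 1601.7 < 2400, so use break Q=2400: TC = 44,500×$57.14 + (44,500/2400.0)×280 + (2400.0/2)×0.17×$57.14 = $2,559,578.23.
EOQ at $56.36 = 1612.7 < 20000, so use break Q=20000: TC = 44,500×$56.36 + (44,500/20000.0)×280 + (20000.0/2)×0.17×$56.36 = $2,604,455.00.
Lowest total cost is $2,559,578.23 at Q = 2400.0.

Q* ≈ 2,400 pumps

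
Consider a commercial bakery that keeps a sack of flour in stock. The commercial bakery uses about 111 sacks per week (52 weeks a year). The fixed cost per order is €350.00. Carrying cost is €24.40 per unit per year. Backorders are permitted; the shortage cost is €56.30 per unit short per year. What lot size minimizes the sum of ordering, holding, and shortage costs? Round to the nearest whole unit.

Annual demand D = 111 × 52 = 5,772.
With planned backorders, Q* = √(2DS/H) · √((H+B)/B).
√(2DS/H) = √(2 × 5,772 × 350 / 24.4) = 406.928.
√((H+B)/B) = √((24.4+56.3)/56.3) = 1.1972.
Q* ≈ 487.192.

Q* ≈ 487 sacks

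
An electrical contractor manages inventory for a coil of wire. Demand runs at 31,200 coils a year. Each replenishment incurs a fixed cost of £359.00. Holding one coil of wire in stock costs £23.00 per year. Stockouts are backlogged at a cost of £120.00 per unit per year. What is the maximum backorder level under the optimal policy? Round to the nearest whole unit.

S* ≈ 173 coils

With planned backorders, Q* = √(2DS/H) · √((H+B)/B).
√(2DS/H) = √(2 × 31,200 × 359 / 23) = 986.906.
√((H+B)/B) = √((23+120)/120) = 1.0916.
Q* ≈ 1077.341.
S* = Q* · H/(H+B) = 1077.341 × 23/143 ≈ 173.279.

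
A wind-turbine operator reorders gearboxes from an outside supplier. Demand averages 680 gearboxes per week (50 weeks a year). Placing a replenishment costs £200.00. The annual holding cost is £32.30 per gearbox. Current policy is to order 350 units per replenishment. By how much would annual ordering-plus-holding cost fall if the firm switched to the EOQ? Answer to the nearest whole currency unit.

Extra cost ≈ £4,122 per year

Annual demand D = 680 × 50 = 34,000.
EOQ = √(2DS/H) = √(2 × 34,000 × 200 / 32.3) ≈ 648.89.
Cost at Q* = (D/Q*)S + (Q*/2)H = √(2DSH) ≈ £20,959.01.
Cost at Q = 350: (34,000/350)×200 + (350/2)×32.3 = £19,428.57 + £5,652.50 = £25,081.07.
Excess = £25,081.07 − £20,959.01 = £4,122.06.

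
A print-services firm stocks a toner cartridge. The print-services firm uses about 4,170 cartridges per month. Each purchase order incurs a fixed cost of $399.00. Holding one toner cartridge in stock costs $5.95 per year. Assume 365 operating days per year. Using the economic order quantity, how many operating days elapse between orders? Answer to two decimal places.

Annual demand D = 4,170 × 12 = 50,040.
Q* = √(2DS/H) = √(2 × 50,040 × 399 / 5.95) ≈ 2590.61.
Cycle time = Q*/D × 365 = 2590.61 / 50,040 × 365 ≈ 18.896 days.

T ≈ 18.90 days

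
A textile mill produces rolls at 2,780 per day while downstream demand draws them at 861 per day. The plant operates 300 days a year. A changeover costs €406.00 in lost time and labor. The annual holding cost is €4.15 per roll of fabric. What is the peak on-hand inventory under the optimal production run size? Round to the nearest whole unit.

Annual demand D = 861 × 300 = 258,300.
Production build-up factor (1 − d/p) = 1 − 861/2,780 = 0.6903.
Q* = √(2DS / (H(1 − d/p))) = √(2 × 258,300 × 406 / (4.15 × 0.6903)).
= √(209,739,600 / 2.8647) ≈ 8556.597.
Maximum inventory = Q*(1 − d/p) = 8556.597 × 0.6903 ≈ 5906.514.

I_max ≈ 5,907 rolls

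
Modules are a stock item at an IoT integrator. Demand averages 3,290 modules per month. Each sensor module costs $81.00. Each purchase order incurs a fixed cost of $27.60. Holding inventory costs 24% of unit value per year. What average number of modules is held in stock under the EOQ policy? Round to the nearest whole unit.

Annual demand D = 3,290 × 12 = 39,480.
Holding cost H = 0.24 × $81.00 = $19.4400 per unit per year.
The optimal lot size = √(2DS/H) = √(2 × 39,480 × 27.6 / 19.44) ≈ 334.82.
Average inventory = Q*/2 ≈ 334.82 / 2 = 167.409.

Average inventory ≈ 167 modules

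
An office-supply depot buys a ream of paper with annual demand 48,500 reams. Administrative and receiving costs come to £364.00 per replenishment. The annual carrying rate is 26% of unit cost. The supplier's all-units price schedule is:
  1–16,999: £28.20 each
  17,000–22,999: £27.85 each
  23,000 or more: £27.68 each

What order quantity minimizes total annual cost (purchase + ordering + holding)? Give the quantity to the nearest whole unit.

Holding cost per unit per year at price C is H = 0.26·C.
For each price level, check whether its EOQ is feasible; otherwise the best quantity at that price is the breakpoint.
EOQ at £28.20 = 2194.4 (feasible in tier 1): TC = 48,500×£28.20 + (48,500/2194.4)×364 + (2194.4/2)×0.26×£28.20 = £1,383,789.69.
EOQ at £27.85 = 2208.2 < 17000, so use break Q=17000: TC = 48,500×£27.85 + (48,500/17000.0)×364 + (17000.0/2)×0.26×£27.85 = £1,413,311.97.
EOQ at £27.68 = 2215.0 < 23000, so use break Q=23000: TC = 48,500×£27.68 + (48,500/23000.0)×364 + (23000.0/2)×0.26×£27.68 = £1,426,010.77.
Lowest total cost is £1,383,789.69 at Q = 2194.4.

Q* ≈ 2,194 reams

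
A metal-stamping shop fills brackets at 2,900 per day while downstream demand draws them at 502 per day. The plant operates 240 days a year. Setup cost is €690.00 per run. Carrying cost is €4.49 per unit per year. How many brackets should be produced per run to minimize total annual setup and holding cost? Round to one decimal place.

Q* ≈ 6,691.9 brackets

Annual demand D = 502 × 240 = 120,480.
Production build-up factor (1 − d/p) = 1 − 502/2,900 = 0.8269.
Q* = √(2DS / (H(1 − d/p))) = √(2 × 120,480 × 690 / (4.49 × 0.8269)).
= √(166,262,400 / 3.7128) ≈ 6691.882.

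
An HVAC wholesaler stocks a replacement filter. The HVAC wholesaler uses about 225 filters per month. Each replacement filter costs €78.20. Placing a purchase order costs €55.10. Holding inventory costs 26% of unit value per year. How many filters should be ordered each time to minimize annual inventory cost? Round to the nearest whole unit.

Annual demand D = 225 × 12 = 2,700.
Holding cost H = 0.26 × €78.20 = €20.3320 per unit per year.
EOQ = √(2DS / H) = √(2 × 2,700 × 55.1 / 20.332).
= √(297,540 / 20.332) = √14,634.0744 ≈ 120.971.

Q* ≈ 121 filters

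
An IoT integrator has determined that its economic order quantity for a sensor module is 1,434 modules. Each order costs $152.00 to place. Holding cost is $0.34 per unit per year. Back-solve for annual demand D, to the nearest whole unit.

D ≈ 2,300 modules per year

The basic EOQ model gives Q* = √(2DS/H); rearrange for the unknown.
From Q* = √(2DS/H): D = Q*²H / (2S) = 1,434² × 0.34 / (2 × 152) = 2299.872.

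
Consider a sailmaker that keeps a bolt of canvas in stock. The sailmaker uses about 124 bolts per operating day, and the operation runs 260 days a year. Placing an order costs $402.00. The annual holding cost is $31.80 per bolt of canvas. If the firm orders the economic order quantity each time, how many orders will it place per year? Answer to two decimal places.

N ≈ 35.71 orders per year

Annual demand D = 124 × 260 = 32,240.
EOQ = √(2DS/H) = √(2 × 32,240 × 402 / 31.8) ≈ 902.84.
Orders per year = D / Q* = 32,240 / 902.84 ≈ 35.709.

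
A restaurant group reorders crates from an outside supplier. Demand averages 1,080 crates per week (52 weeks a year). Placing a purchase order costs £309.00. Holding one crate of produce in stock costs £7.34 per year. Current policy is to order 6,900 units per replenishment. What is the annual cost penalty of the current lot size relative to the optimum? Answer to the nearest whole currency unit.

Extra cost ≈ £11,877 per year

Annual demand D = 1,080 × 52 = 56,160.
EOQ = √(2DS/H) = √(2 × 56,160 × 309 / 7.34) ≈ 2174.50.
Cost at Q* = (D/Q*)S + (Q*/2)H = √(2DSH) ≈ £15,960.84.
Cost at Q = 6,900: (56,160/6,900)×309 + (6,900/2)×7.34 = £2,514.99 + £25,323.00 = £27,837.99.
Excess = £27,837.99 − £15,960.84 = £11,877.15.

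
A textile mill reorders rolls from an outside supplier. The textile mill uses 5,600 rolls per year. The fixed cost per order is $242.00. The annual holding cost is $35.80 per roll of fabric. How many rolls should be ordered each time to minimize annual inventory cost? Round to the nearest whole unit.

EOQ = √(2DS / H) = √(2 × 5,600 × 242 / 35.8).
= √(2,710,400 / 35.8) = √75,709.4972 ≈ 275.154.

Q* ≈ 275 rolls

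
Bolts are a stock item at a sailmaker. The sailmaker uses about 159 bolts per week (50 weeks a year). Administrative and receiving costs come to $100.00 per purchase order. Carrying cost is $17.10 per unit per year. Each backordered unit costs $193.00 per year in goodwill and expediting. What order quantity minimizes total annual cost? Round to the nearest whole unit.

Q* ≈ 318 bolts

Annual demand D = 159 × 50 = 7,950.
With planned backorders, Q* = √(2DS/H) · √((H+B)/B).
√(2DS/H) = √(2 × 7,950 × 100 / 17.1) = 304.930.
√((H+B)/B) = √((17.1+193)/193) = 1.0434.
Q* ≈ 318.152.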